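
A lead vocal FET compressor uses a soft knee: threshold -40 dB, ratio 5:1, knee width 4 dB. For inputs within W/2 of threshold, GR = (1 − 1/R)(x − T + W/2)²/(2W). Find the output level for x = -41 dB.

x − T + W/2 = -41 − (-40) + 2 = 1.
GR = (1 − 1/5) × 1² / 8 = 0.8 × 1 / 8 = 0.1 dB.
Output = -41 − 0.1 = -41.1 dB.

-41.1 dB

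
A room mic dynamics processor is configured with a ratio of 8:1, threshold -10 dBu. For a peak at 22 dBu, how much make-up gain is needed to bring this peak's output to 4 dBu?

10 dB

Overshoot 32 dB → 32/8 = 4 dB after compression, so the compressed level is -10 + 4 = -6 dBu.
Make-up = target − compressed = 4 − (-6) = 10 dB.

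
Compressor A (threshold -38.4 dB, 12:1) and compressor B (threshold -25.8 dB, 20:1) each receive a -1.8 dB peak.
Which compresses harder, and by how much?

A, by 10.75 dB

A: 36.6 dB over, compressed to 3.05 dB over, so 33.55 dB of GR.
B: 24 dB over, compressed to 1.2 dB over, so 22.8 dB of GR.
Difference: 10.75 dB in favour of A.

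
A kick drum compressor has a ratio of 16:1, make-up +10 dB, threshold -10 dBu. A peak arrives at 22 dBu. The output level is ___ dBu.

2 dBu

Overshoot: 22 − (-10) = 32 dB.
16:1 compression reduces that to 32/16 = 2 dB over.
Output = -10 + 2 = -8 dBu; make-up adds 10 dB, giving 2 dBu.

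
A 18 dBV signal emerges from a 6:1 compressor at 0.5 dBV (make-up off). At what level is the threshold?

-3 dBV

Input is 21 dB above T (since output overshoot × R = input overshoot: (0.5 − T)·6 = 18 − T gives T = -3 dBV).
Check: -3 + (18 − (-3))/6 = -3 + 3.5 = 0.5 dBV. ✓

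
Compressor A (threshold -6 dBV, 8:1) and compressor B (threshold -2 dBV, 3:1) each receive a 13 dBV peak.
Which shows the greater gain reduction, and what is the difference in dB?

A, by 6.625 dB

A: overshoot 19 dB → output overshoot 2.375 dB → GR 16.625 dB.
B: overshoot 15 dB → output overshoot 5 dB → GR 10 dB.
A reduces 6.625 dB more.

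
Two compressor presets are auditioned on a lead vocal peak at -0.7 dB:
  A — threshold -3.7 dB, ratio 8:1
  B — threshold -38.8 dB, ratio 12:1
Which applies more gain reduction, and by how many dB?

A: 3 dB over, compressed to 0.375 dB over, so 2.625 dB of GR.
B: 38.1 dB over, compressed to 3.175 dB over, so 34.925 dB of GR.
B applies 32.3 dB more gain reduction.

B, by 32.3 dB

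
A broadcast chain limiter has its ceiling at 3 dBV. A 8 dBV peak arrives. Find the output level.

3 dBV

At ∞:1, everything above 3 dBV is held at the ceiling.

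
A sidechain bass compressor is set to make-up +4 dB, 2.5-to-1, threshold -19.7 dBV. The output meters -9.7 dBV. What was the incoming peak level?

-4.7 dBV

Remove make-up: -9.7 − 4 = -13.7 dBV.
Post-compression overshoot = -13.7 − (-19.7) = 6 dB.
Undo the ratio: input overshoot = 6 × 2.5 = 15 dB, giving input = -4.7 dBV.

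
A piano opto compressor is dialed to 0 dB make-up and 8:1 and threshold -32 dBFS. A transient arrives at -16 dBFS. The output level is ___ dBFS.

Overshoot: -16 − (-32) = 16 dB.
8:1 compression reduces that to 16/8 = 2 dB over.
Output = -32 + 2 = -30 dBFS.

-30 dBFS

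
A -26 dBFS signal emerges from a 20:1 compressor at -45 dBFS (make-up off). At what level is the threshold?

Gain reduction = -26 − (-45) = 19 dB; output overshoot = GR / (R − 1) = 19 / 19 = 1 dB.
Threshold = output − output overshoot = -45 − 1 = -46 dBFS.

-46 dBFS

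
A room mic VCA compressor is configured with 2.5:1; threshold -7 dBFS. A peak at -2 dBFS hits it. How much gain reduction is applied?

The signal is 5 dB above threshold.
At 2.5:1, output sits 5/2.5 = 2 dB above threshold.
So the signal is attenuated by 5 − 2 = 3 dB.

3 dB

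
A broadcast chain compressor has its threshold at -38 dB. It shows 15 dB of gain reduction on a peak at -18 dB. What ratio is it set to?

Input overshoot = -18 − (-38) = 20 dB.
Output overshoot = 20 − 15 = 5 dB.
Ratio = input overshoot / output overshoot = 20 / 5 = 4.

4:1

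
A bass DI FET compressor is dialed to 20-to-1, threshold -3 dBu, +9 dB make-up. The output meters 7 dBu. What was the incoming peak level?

Stripping the +9 dB make-up gives -2 dBu at the gain stage.
The compressed level sits -2 − (-3) = 1 dB over threshold.
Undo the ratio: input overshoot = 1 × 20 = 20 dB, giving input = 17 dBu.

17 dBu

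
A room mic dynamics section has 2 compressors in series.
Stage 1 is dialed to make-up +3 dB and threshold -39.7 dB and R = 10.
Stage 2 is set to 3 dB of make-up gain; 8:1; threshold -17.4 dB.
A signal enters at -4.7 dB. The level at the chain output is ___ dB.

Stage 1: overshoot 35 dB → 35/10 = 3.5 dB → -36.2 dB; +3 dB make-up → -33.2 dB.
Stage 2: below threshold (-33.2 ≤ -17.4); passes unchanged; make-up brings it to -30.2 dB.

-30.2 dB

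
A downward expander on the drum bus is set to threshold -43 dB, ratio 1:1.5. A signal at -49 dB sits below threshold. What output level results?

-52 dB

Below threshold, a 1:1.5 expander applies gain = (1.5−1)×(T − x) of attenuation.
(1.5−1) × 6 = 3 dB, so output = -49 − 3 = -52 dB.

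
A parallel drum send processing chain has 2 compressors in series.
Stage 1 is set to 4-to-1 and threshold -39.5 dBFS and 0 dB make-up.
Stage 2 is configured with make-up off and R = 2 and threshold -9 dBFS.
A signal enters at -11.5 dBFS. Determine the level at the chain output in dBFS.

-32.5 dBFS

Stage 1: 28 dB above -39.5 dBFS, reduced 4:1 to 7 dB above → -32.5 dBFS.
Stage 2: -32.5 dBFS ≤ -9 dBFS, so stage 2 doesn't engage; output -32.5 dBFS.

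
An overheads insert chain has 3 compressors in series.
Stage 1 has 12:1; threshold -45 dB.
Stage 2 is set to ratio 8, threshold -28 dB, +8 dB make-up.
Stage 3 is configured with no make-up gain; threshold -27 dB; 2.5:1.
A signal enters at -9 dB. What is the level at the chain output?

-34 dB

Stage 1: -9 dB is 36 dB over -45 dB; at 12:1 that becomes 3 dB over, giving -42 dB.
Stage 2: -42 dB ≤ -28 dB, so stage 2 doesn't engage; make-up brings it to -34 dB.
Stage 3: below threshold (-34 ≤ -27); passes unchanged; output -34 dB.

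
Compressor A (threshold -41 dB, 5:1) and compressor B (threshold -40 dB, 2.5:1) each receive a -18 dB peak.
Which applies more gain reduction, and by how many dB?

A: 23 dB over, compressed to 4.6 dB over, so 18.4 dB of GR.
B: 22 dB over, compressed to 8.8 dB over, so 13.2 dB of GR.
A reduces 5.2 dB more.

A, by 5.2 dB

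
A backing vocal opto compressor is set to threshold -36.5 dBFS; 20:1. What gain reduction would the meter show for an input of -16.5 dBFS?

19 dB

The signal is 20 dB above threshold.
A 20:1 ratio leaves 1 dB of that excess.
GR = overshoot in − overshoot out = 20 − 1 = 19 dB.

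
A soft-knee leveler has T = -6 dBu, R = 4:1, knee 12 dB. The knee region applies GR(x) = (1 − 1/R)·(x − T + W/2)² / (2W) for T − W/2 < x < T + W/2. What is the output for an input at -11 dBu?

-11.03125 dBu

x − T + W/2 = -11 − (-6) + 6 = 1.
GR = (1 − 1/4) × 1² / 24 = 0.75 × 1 / 24 = 0.03125 dB.
Output = -11 − 0.03125 = -11.03125 dBu.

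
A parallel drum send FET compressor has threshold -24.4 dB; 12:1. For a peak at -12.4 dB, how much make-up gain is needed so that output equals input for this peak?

Overshoot 12 dB → 12/12 = 1 dB after compression, so the compressed level is -24.4 + 1 = -23.4 dB.
Make-up = target − compressed = -12.4 − (-23.4) = 11 dB.

11 dB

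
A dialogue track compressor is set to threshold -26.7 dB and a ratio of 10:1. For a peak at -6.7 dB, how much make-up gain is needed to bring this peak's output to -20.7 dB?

The peak compresses to -26.7 + 20/10 = -24.7 dB.
To reach -20.7 dB requires -20.7 − (-24.7) = 4 dB of make-up.

4 dB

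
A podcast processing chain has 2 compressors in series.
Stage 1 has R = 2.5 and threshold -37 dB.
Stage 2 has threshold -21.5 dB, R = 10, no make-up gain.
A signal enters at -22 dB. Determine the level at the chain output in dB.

Stage 1: 15 dB above -37 dB, reduced 2.5:1 to 6 dB above → -31 dB.
Stage 2: -31 dB is at or below the -21.5 dB threshold — no compression; output -31 dB.

-31 dB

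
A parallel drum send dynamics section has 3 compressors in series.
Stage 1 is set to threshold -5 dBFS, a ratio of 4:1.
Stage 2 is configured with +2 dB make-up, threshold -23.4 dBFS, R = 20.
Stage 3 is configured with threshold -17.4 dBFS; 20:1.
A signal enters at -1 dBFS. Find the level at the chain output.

Stage 1: 4 dB above -5 dBFS, reduced 4:1 to 1 dB above → -4 dBFS.
Stage 2: -4 dBFS is 19.4 dB over -23.4 dBFS; at 20:1 that becomes 0.97 dB over, giving -22.43 dBFS; +2 dB make-up → -20.43 dBFS.
Stage 3: -20.43 dBFS is at or below the -17.4 dBFS threshold — no compression; output -20.43 dBFS.

-20.43 dBFS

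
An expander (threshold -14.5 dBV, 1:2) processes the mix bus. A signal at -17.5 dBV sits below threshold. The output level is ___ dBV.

-20.5 dBV

Undershoot = (-14.5) − (-17.5) = 3 dB.
At 1:2, that expands to 6 dB under threshold.
Output = -14.5 − 6 = -20.5 dBV.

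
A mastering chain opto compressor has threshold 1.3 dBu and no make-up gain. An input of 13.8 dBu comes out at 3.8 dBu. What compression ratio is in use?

5:1

Input overshoot = 13.8 − 1.3 = 12.5 dB; output overshoot = 3.8 − 1.3 = 2.5 dB.
Ratio = 12.5 / 2.5 = 5.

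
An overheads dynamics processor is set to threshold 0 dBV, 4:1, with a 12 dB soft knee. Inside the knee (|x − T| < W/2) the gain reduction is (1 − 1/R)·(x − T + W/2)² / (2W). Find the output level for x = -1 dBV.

x − T + W/2 = -1 − 0 + 6 = 5.
GR = (1 − 1/4) × 5² / 24 = 0.75 × 25 / 24 = 0.78125 dB.
Output = -1 − 0.78125 = -1.78125 dBV.

-1.78125 dBV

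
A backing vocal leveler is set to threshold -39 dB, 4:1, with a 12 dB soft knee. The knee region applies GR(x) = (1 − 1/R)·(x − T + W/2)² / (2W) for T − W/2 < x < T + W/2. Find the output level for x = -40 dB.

-40.78125 dB

x − T + W/2 = -40 − (-39) + 6 = 5.
GR = (1 − 1/4) × 5² / 24 = 0.75 × 25 / 24 = 0.78125 dB.
Output = -40 − 0.78125 = -40.78125 dB.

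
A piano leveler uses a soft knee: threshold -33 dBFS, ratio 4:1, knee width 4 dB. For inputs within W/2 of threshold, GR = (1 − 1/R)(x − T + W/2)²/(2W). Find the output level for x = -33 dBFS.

x − T + W/2 = -33 − (-33) + 2 = 2.
GR = (1 − 1/4) × 2² / 8 = 0.75 × 4 / 8 = 0.375 dB.
Output = -33 − 0.375 = -33.375 dBFS.

-33.375 dBFS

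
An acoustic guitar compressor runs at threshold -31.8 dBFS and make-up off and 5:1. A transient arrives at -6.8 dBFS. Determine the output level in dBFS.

-26.8 dBFS

Overshoot: -6.8 − (-31.8) = 25 dB.
The 25 dB excess becomes 5 dB after 5:1 reduction.
So the level is -31.8 + 5 = -26.8 dBFS.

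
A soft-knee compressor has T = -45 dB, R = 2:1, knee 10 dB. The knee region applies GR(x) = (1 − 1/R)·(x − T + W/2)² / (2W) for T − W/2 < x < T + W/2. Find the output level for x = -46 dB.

x − T + W/2 = -46 − (-45) + 5 = 4.
GR = (1 − 1/2) × 4² / 20 = 0.5 × 16 / 20 = 0.4 dB.
Output = -46 − 0.4 = -46.4 dB.

-46.4 dB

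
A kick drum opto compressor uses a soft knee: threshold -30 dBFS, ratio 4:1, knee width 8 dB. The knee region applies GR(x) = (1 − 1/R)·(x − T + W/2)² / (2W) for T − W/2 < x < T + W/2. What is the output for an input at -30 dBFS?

x − T + W/2 = -30 − (-30) + 4 = 4.
GR = (1 − 1/4) × 4² / 16 = 0.75 × 16 / 16 = 0.75 dB.
Output = -30 − 0.75 = -30.75 dBFS.

-30.75 dBFS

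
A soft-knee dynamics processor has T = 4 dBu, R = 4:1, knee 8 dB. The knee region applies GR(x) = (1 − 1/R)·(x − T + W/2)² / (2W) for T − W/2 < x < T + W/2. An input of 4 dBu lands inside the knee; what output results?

3.25 dBu

x − T + W/2 = 4 − 4 + 4 = 4.
GR = (1 − 1/4) × 4² / 16 = 0.75 × 16 / 16 = 0.75 dB.
Output = 4 − 0.75 = 3.25 dBu.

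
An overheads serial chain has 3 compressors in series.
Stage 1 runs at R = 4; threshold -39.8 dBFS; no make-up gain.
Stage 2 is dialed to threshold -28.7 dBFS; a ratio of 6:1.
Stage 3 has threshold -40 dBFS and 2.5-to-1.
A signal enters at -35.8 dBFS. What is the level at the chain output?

-39.52 dBFS

Stage 1: 4 dB above -39.8 dBFS, reduced 4:1 to 1 dB above → -38.8 dBFS.
Stage 2: below threshold (-38.8 ≤ -28.7); passes unchanged; output -38.8 dBFS.
Stage 3: overshoot 1.2 dB → 1.2/2.5 = 0.48 dB → -39.52 dBFS.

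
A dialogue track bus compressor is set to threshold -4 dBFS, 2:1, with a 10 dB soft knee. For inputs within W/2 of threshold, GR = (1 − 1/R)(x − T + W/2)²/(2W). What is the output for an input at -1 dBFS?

-2.6 dBFS

x − T + W/2 = -1 − (-4) + 5 = 8.
GR = (1 − 1/2) × 8² / 20 = 0.5 × 64 / 20 = 1.6 dB.
Output = -1 − 1.6 = -2.6 dBFS.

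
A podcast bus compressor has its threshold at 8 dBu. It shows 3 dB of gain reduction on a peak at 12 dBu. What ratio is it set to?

4:1

Input overshoot = 12 − 8 = 4 dB.
Output overshoot = 4 − 3 = 1 dB.
Ratio = input overshoot / output overshoot = 4 / 1 = 4.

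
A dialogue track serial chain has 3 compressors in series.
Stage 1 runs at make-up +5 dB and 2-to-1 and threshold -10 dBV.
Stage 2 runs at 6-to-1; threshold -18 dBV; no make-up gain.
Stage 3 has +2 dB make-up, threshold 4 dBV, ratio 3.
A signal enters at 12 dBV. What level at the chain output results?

Stage 1: 22 dB above -10 dBV, reduced 2:1 to 11 dB above → 1 dBV; +5 dB make-up → 6 dBV.
Stage 2: overshoot 24 dB → 24/6 = 4 dB → -14 dBV.
Stage 3: below threshold (-14 ≤ 4); passes unchanged; make-up brings it to -12 dBV.

-12 dBV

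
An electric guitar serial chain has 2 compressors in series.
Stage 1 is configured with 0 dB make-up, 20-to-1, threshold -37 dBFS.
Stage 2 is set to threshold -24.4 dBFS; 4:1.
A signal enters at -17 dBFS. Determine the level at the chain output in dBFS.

-36 dBFS

Stage 1: overshoot 20 dB → 20/20 = 1 dB → -36 dBFS.
Stage 2: below threshold (-36 ≤ -24.4); passes unchanged; output -36 dBFS.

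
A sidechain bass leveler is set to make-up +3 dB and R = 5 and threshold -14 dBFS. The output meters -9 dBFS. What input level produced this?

Before make-up, the level was -9 − 3 = -12 dBFS.
That's 2 dB above the -14 dBFS threshold.
Undo the ratio: input overshoot = 2 × 5 = 10 dB, giving input = -4 dBFS.

-4 dBFS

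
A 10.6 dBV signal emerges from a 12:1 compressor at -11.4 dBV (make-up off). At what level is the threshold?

-13.4 dBV

Let T be the threshold. Output overshoot = (input overshoot)/R, so -11.4 − T = (10.6 − T)/12.
12·(-11.4 − T) = 10.6 − T → 11·T = -136.8 − 10.6 = -147.4.
T = -147.4/11 = -13.4 dBV.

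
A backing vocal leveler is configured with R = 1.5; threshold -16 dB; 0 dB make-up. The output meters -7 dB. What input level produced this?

That's 9 dB above the -16 dB threshold.
Input overshoot = R × output overshoot = 13.5 dB → input = -16 + 13.5 = -2.5 dB.

-2.5 dB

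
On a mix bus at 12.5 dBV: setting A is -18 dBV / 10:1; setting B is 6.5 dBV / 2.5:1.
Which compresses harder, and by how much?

A: 30.5 dB over, compressed to 3.05 dB over, so 27.45 dB of GR.
B: 6 dB over, compressed to 2.4 dB over, so 3.6 dB of GR.
A applies 23.85 dB more gain reduction.

A, by 23.85 dB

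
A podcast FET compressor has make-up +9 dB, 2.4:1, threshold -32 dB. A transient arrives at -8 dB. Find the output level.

Overshoot: -8 − (-32) = 24 dB.
2.4:1 compression reduces that to 24/2.4 = 10 dB over.
That puts the output at -22 dB; make-up adds 9 dB, giving -13 dB.

-13 dB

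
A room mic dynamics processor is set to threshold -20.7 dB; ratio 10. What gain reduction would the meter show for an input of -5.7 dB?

Overshoot = -5.7 − (-20.7) = 15 dB.
At 10:1, output sits 15/10 = 1.5 dB above threshold.
Gain reduction = 15 − 1.5 = 13.5 dB.

13.5 dB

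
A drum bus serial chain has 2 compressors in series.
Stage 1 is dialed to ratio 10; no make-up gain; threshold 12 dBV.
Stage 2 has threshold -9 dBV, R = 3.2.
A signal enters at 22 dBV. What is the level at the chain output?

Stage 1: overshoot 10 dB → 10/10 = 1 dB → 13 dBV.
Stage 2: 22 dB above -9 dBV, reduced 3.2:1 to 6.875 dB above → -2.125 dBV.

-2.125 dBV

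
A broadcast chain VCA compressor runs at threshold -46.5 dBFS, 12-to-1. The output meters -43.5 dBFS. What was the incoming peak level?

-10.5 dBFS

Post-compression overshoot = -43.5 − (-46.5) = 3 dB.
Input overshoot = R × output overshoot = 36 dB → input = -46.5 + 36 = -10.5 dBFS.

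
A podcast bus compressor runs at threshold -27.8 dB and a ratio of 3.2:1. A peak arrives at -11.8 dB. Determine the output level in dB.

Overshoot: -11.8 − (-27.8) = 16 dB.
The 16 dB excess becomes 5 dB after 3.2:1 reduction.
Output = -27.8 + 5 = -22.8 dB.

-22.8 dB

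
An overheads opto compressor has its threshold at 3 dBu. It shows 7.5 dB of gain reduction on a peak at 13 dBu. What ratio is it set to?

4:1

Input overshoot = 13 − 3 = 10 dB.
Output overshoot = 10 − 7.5 = 2.5 dB.
Ratio = input overshoot / output overshoot = 10 / 2.5 = 4.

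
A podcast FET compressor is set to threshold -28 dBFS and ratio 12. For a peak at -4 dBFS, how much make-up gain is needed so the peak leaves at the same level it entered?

22 dB

The peak compresses to -28 + 24/12 = -26 dBFS.
To reach -4 dBFS requires -4 − (-26) = 22 dB of make-up.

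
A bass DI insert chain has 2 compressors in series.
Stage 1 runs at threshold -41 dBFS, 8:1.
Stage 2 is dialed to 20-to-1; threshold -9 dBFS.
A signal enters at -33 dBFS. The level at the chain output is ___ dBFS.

-40 dBFS

Stage 1: overshoot 8 dB → 8/8 = 1 dB → -40 dBFS.
Stage 2: -40 dBFS is at or below the -9 dBFS threshold — no compression; output -40 dBFS.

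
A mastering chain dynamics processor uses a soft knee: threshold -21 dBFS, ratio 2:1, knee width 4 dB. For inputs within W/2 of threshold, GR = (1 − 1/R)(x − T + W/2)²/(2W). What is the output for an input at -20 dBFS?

x − T + W/2 = -20 − (-21) + 2 = 3.
GR = (1 − 1/2) × 3² / 8 = 0.5 × 9 / 8 = 0.5625 dB.
Output = -20 − 0.5625 = -20.5625 dBFS.

-20.5625 dBFS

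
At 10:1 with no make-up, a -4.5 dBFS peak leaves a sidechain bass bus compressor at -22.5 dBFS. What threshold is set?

-24.5 dBFS

Let T be the threshold. Output overshoot = (input overshoot)/R, so -22.5 − T = (-4.5 − T)/10.
10·(-22.5 − T) = -4.5 − T → 9·T = -225 − (-4.5) = -220.5.
T = -220.5/9 = -24.5 dBFS.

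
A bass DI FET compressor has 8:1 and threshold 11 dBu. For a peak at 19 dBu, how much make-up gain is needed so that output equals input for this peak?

7 dB

Overshoot 8 dB → 8/8 = 1 dB after compression, so the compressed level is 11 + 1 = 12 dBu.
Make-up = target − compressed = 19 − 12 = 7 dB.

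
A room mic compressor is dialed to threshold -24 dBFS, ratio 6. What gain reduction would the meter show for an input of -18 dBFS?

Overshoot = -18 − (-24) = 6 dB.
At 6:1, output sits 6/6 = 1 dB above threshold.
So the signal is attenuated by 6 − 1 = 5 dB.

5 dB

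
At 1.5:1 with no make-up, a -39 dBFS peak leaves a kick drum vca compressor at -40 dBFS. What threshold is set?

Let T be the threshold. Output overshoot = (input overshoot)/R, so -40 − T = (-39 − T)/1.5.
1.5·(-40 − T) = -39 − T → 0.5·T = -60 − (-39) = -21.
T = -21/0.5 = -42 dBFS.

-42 dBFS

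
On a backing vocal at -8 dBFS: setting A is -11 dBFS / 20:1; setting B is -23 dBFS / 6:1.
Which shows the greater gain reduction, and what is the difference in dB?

A: GR = 3 − 3/20 = 2.85 dB.
B: GR = 15 − 15/6 = 12.5 dB.
Difference: 9.65 dB in favour of B.

B, by 9.65 dB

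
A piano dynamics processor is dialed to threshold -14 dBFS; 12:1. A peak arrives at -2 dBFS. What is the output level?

-13 dBFS

The input is 12 dB above the -14 dBFS threshold.
The 12 dB excess becomes 1 dB after 12:1 reduction.
So the level is -14 + 1 = -13 dBFS.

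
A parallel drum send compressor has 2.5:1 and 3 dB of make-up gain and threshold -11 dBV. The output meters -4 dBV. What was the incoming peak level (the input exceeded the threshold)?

Before make-up, the level was -4 − 3 = -7 dBV.
Post-compression overshoot = -7 − (-11) = 4 dB.
Input overshoot = R × output overshoot = 10 dB → input = -11 + 10 = -1 dBV.

-1 dBV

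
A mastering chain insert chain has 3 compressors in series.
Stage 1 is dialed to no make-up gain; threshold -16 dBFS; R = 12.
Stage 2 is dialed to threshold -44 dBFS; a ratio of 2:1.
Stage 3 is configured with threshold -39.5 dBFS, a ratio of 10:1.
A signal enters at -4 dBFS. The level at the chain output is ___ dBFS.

Stage 1: 12 dB above -16 dBFS, reduced 12:1 to 1 dB above → -15 dBFS.
Stage 2: 29 dB above -44 dBFS, reduced 2:1 to 14.5 dB above → -29.5 dBFS.
Stage 3: 10 dB above -39.5 dBFS, reduced 10:1 to 1 dB above → -38.5 dBFS.

-38.5 dBFS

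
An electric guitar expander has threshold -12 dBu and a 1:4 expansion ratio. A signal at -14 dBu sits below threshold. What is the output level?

-20 dBu

Undershoot = (-12) − (-14) = 2 dB.
At 1:4, that expands to 8 dB under threshold.
Output = -12 − 8 = -20 dBu.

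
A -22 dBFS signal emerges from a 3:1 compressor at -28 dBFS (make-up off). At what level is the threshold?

Input is 9 dB above T (since output overshoot × R = input overshoot: (-28 − T)·3 = -22 − T gives T = -31 dBFS).
Check: -31 + (-22 − (-31))/3 = -31 + 3 = -28 dBFS. ✓

-31 dBFS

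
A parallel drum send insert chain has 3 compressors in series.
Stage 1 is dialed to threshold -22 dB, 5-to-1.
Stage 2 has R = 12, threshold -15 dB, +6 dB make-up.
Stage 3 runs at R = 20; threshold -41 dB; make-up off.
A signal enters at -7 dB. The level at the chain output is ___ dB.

Stage 1: 15 dB above -22 dB, reduced 5:1 to 3 dB above → -19 dB.
Stage 2: below threshold (-19 ≤ -15); passes unchanged; make-up brings it to -13 dB.
Stage 3: -13 dB is 28 dB over -41 dB; at 20:1 that becomes 1.4 dB over, giving -39.6 dB.

-39.6 dB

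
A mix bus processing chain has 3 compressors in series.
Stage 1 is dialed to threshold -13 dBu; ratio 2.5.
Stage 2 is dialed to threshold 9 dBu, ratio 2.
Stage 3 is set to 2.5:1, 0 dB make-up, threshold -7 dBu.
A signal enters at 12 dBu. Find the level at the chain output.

-5.4 dBu

Stage 1: 12 dBu is 25 dB over -13 dBu; at 2.5:1 that becomes 10 dB over, giving -3 dBu.
Stage 2: -3 dBu ≤ 9 dBu, so stage 2 doesn't engage; output -3 dBu.
Stage 3: 4 dB above -7 dBu, reduced 2.5:1 to 1.6 dB above → -5.4 dBu.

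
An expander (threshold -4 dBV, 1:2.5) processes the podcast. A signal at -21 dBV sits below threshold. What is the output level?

-46.5 dBV

Below threshold, a 1:2.5 expander applies gain = (2.5−1)×(T − x) of attenuation.
(2.5−1) × 17 = 25.5 dB, so output = -21 − 25.5 = -46.5 dBV.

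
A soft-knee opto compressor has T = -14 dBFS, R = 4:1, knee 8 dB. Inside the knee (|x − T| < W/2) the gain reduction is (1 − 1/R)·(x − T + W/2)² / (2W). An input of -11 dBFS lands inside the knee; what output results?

-13.296875 dBFS

x − T + W/2 = -11 − (-14) + 4 = 7.
GR = (1 − 1/4) × 7² / 16 = 0.75 × 49 / 16 = 2.296875 dB.
Output = -11 − 2.296875 = -13.296875 dBFS.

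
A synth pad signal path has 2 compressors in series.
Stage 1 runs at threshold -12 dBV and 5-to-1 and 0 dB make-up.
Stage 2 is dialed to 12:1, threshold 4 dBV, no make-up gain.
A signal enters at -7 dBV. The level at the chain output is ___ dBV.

Stage 1: -7 dBV is 5 dB over -12 dBV; at 5:1 that becomes 1 dB over, giving -11 dBV.
Stage 2: -11 dBV is at or below the 4 dBV threshold — no compression; output -11 dBV.

-11 dBV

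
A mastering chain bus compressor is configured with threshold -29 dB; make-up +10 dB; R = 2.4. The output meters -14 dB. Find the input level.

-17 dB

Remove make-up: -14 − 10 = -24 dB.
Post-compression overshoot = -24 − (-29) = 5 dB.
Before 2.4:1 compression the overshoot was 5 × 2.4 = 12 dB, so input = -29 + 12 = -17 dB.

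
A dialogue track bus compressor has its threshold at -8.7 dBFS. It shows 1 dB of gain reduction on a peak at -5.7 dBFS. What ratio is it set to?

1.5:1

Input overshoot = -5.7 − (-8.7) = 3 dB.
Output overshoot = 3 − 1 = 2 dB.
Ratio = input overshoot / output overshoot = 3 / 2 = 1.5.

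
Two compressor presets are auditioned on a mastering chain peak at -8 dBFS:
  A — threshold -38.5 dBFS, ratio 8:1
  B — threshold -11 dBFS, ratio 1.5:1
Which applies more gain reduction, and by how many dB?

A, by 25.6875 dB

A: 30.5 dB over, compressed to 3.8125 dB over, so 26.6875 dB of GR.
B: 3 dB over, compressed to 2 dB over, so 1 dB of GR.
A applies 25.6875 dB more gain reduction.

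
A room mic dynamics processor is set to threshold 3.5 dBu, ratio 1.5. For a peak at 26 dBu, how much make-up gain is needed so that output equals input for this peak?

7.5 dB

Without make-up, output = threshold + overshoot/1.5 = 3.5 + 15 = 18.5 dBu.
Gap to target: 7.5 dB.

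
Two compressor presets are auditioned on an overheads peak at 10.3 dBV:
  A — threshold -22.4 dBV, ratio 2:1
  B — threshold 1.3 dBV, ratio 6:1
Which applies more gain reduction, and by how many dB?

A, by 8.85 dB

A: overshoot 32.7 dB → output overshoot 16.35 dB → GR 16.35 dB.
B: overshoot 9 dB → output overshoot 1.5 dB → GR 7.5 dB.
A reduces 8.85 dB more.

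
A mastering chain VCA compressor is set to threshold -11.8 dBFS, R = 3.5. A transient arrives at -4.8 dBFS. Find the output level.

Overshoot: -4.8 − (-11.8) = 7 dB.
The 7 dB excess becomes 2 dB after 3.5:1 reduction.
So the level is -11.8 + 2 = -9.8 dBFS.

-9.8 dBFS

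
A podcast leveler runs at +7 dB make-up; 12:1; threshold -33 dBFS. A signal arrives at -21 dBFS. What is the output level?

-21 dBFS sits 12 dB over threshold.
At 12:1 the overshoot is divided by 12, leaving 1 dB above threshold.
Output = -33 + 1 = -32 dBFS; make-up adds 7 dB, giving -25 dBFS.

-25 dBFS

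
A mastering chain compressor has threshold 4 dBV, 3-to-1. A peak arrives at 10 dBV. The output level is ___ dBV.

The input is 6 dB above the 4 dBV threshold.
The 6 dB excess becomes 2 dB after 3:1 reduction.
So the level is 4 + 2 = 6 dBV.

6 dBV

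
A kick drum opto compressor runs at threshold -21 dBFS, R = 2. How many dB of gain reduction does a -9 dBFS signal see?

The signal is 12 dB above threshold.
At 2:1, output sits 12/2 = 6 dB above threshold.
GR = overshoot in − overshoot out = 12 − 6 = 6 dB.

6 dB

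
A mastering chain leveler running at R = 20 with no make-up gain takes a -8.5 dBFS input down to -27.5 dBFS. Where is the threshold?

-28.5 dBFS

Let T be the threshold. Output overshoot = (input overshoot)/R, so -27.5 − T = (-8.5 − T)/20.
20·(-27.5 − T) = -8.5 − T → 19·T = -550 − (-8.5) = -541.5.
T = -541.5/19 = -28.5 dBFS.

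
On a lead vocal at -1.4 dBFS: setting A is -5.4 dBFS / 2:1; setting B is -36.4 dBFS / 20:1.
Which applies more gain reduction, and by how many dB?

B, by 31.25 dB

A: GR = 4 − 4/2 = 2 dB.
B: GR = 35 − 35/20 = 33.25 dB.
B reduces 31.25 dB more.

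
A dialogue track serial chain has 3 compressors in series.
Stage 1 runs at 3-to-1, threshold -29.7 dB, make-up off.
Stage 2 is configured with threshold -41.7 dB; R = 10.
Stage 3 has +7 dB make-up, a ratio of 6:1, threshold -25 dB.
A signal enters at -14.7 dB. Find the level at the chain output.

-33 dB

Stage 1: -14.7 dB is 15 dB over -29.7 dB; at 3:1 that becomes 5 dB over, giving -24.7 dB.
Stage 2: overshoot 17 dB → 17/10 = 1.7 dB → -40 dB.
Stage 3: below threshold (-40 ≤ -25); passes unchanged; make-up brings it to -33 dB.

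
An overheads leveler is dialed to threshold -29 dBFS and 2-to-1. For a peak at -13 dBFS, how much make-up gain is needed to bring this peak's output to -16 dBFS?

5 dB

Overshoot 16 dB → 16/2 = 8 dB after compression, so the compressed level is -29 + 8 = -21 dBFS.
Make-up = target − compressed = -16 − (-21) = 5 dB.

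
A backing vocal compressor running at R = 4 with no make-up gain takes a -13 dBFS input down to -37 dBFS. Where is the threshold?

Gain reduction = -13 − (-37) = 24 dB; output overshoot = GR / (R − 1) = 24 / 3 = 8 dB.
Threshold = output − output overshoot = -37 − 8 = -45 dBFS.

-45 dBFS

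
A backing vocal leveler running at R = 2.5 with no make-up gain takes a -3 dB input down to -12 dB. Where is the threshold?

Let T be the threshold. Output overshoot = (input overshoot)/R, so -12 − T = (-3 − T)/2.5.
2.5·(-12 − T) = -3 − T → 1.5·T = -30 − (-3) = -27.
T = -27/1.5 = -18 dB.

-18 dB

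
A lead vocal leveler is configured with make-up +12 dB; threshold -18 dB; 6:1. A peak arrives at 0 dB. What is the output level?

-3 dB

The input is 18 dB above the -18 dB threshold.
The 18 dB excess becomes 3 dB after 6:1 reduction.
So the level is -18 + 3 = -15 dB; make-up adds 12 dB, giving -3 dB.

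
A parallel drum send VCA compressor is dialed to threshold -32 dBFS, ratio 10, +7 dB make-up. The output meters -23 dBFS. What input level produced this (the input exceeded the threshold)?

-12 dBFS

Before make-up, the level was -23 − 7 = -30 dBFS.
That's 2 dB above the -32 dBFS threshold.
Input overshoot = R × output overshoot = 20 dB → input = -32 + 20 = -12 dBFS.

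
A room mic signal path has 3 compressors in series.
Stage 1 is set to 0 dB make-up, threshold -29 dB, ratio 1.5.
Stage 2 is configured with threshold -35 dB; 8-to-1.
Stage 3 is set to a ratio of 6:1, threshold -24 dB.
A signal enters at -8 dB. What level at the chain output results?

-32.5 dB

Stage 1: 21 dB above -29 dB, reduced 1.5:1 to 14 dB above → -15 dB.
Stage 2: 20 dB above -35 dB, reduced 8:1 to 2.5 dB above → -32.5 dB.
Stage 3: -32.5 dB ≤ -24 dB, so stage 3 doesn't engage; output -32.5 dB.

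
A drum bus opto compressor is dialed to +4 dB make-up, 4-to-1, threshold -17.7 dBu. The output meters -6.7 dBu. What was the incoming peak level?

Remove make-up: -6.7 − 4 = -10.7 dBu.
Post-compression overshoot = -10.7 − (-17.7) = 7 dB.
Input overshoot = R × output overshoot = 28 dB → input = -17.7 + 28 = 10.3 dBu.

10.3 dBu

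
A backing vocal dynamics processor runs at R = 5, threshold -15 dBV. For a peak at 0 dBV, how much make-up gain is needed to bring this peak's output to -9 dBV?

3 dB

Without make-up, output = threshold + overshoot/5 = -15 + 3 = -12 dBV.
Gap to target: 3 dB.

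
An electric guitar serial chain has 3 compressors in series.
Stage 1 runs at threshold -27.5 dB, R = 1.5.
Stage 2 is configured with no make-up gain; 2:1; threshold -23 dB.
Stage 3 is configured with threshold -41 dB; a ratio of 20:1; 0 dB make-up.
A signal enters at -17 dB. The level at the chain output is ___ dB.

-40.0375 dB

Stage 1: -17 dB is 10.5 dB over -27.5 dB; at 1.5:1 that becomes 7 dB over, giving -20.5 dB.
Stage 2: overshoot 2.5 dB → 2.5/2 = 1.25 dB → -21.75 dB.
Stage 3: overshoot 19.25 dB → 19.25/20 = 0.9625 dB → -40.0375 dB.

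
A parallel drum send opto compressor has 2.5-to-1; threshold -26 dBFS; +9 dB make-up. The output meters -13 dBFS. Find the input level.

-16 dBFS

Before make-up, the level was -13 − 9 = -22 dBFS.
The compressed level sits -22 − (-26) = 4 dB over threshold.
Before 2.5:1 compression the overshoot was 4 × 2.5 = 10 dB, so input = -26 + 10 = -16 dBFS.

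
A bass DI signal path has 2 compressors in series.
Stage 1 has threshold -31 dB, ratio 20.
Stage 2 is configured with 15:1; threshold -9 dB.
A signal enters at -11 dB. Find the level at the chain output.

Stage 1: -11 dB is 20 dB over -31 dB; at 20:1 that becomes 1 dB over, giving -30 dB.
Stage 2: -30 dB ≤ -9 dB, so stage 2 doesn't engage; output -30 dB.

-30 dB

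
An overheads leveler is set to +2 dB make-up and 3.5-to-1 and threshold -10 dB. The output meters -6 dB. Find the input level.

Remove make-up: -6 − 2 = -8 dB.
The compressed level sits -8 − (-10) = 2 dB over threshold.
Before 3.5:1 compression the overshoot was 2 × 3.5 = 7 dB, so input = -10 + 7 = -3 dB.

-3 dB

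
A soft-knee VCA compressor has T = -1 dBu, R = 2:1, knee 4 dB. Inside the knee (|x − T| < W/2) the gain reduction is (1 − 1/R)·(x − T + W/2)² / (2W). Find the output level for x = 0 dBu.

-0.5625 dBu

x − T + W/2 = 0 − (-1) + 2 = 3.
GR = (1 − 1/2) × 3² / 8 = 0.5 × 9 / 8 = 0.5625 dB.
Output = 0 − 0.5625 = -0.5625 dBu.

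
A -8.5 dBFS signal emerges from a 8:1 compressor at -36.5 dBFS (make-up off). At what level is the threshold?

-40.5 dBFS

Let T be the threshold. Output overshoot = (input overshoot)/R, so -36.5 − T = (-8.5 − T)/8.
8·(-36.5 − T) = -8.5 − T → 7·T = -292 − (-8.5) = -283.5.
T = -283.5/7 = -40.5 dBFS.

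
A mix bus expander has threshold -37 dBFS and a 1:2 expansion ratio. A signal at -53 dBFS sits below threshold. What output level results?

Below threshold, a 1:2 expander applies gain = (2−1)×(T − x) of attenuation.
(2−1) × 16 = 16 dB, so output = -53 − 16 = -69 dBFS.

-69 dBFS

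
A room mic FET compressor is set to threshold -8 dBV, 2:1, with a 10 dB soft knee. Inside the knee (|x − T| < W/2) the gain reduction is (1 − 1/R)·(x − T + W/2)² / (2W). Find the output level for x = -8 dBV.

x − T + W/2 = -8 − (-8) + 5 = 5.
GR = (1 − 1/2) × 5² / 20 = 0.5 × 25 / 20 = 0.625 dB.
Output = -8 − 0.625 = -8.625 dBV.

-8.625 dBV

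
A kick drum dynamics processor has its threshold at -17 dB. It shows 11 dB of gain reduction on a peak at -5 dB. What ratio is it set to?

Input overshoot = -5 − (-17) = 12 dB.
Output overshoot = 12 − 11 = 1 dB.
Ratio = input overshoot / output overshoot = 12 / 1 = 12.

12:1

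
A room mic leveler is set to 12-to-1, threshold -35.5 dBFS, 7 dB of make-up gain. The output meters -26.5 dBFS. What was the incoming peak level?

-11.5 dBFS

Stripping the +7 dB make-up gives -33.5 dBFS at the gain stage.
The compressed level sits -33.5 − (-35.5) = 2 dB over threshold.
Before 12:1 compression the overshoot was 2 × 12 = 24 dB, so input = -35.5 + 24 = -11.5 dBFS.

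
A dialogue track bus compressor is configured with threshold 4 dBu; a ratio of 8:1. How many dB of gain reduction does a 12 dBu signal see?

7 dB

Overshoot = 12 − 4 = 8 dB.
After 8:1 compression the overshoot becomes 8/8 = 1 dB.
Gain reduction = 8 − 1 = 7 dB.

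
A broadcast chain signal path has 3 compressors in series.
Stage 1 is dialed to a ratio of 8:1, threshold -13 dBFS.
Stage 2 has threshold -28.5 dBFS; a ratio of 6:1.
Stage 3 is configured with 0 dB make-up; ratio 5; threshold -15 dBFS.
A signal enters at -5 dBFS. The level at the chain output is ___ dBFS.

Stage 1: -5 dBFS is 8 dB over -13 dBFS; at 8:1 that becomes 1 dB over, giving -12 dBFS.
Stage 2: 16.5 dB above -28.5 dBFS, reduced 6:1 to 2.75 dB above → -25.75 dBFS.
Stage 3: -25.75 dBFS ≤ -15 dBFS, so stage 3 doesn't engage; output -25.75 dBFS.

-25.75 dBFS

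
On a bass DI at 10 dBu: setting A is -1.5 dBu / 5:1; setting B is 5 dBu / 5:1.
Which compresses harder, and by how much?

A, by 5.2 dB

A: GR = 11.5 − 11.5/5 = 9.2 dB.
B: GR = 5 − 5/5 = 4 dB.
Difference: 5.2 dB in favour of A.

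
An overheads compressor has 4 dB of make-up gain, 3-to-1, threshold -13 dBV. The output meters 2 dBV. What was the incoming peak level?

20 dBV

Remove make-up: 2 − 4 = -2 dBV.
That's 11 dB above the -13 dBV threshold.
Before 3:1 compression the overshoot was 11 × 3 = 33 dB, so input = -13 + 33 = 20 dBV.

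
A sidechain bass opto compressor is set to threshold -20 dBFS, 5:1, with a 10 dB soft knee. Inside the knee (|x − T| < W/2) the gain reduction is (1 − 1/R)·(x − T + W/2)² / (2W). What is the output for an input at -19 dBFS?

x − T + W/2 = -19 − (-20) + 5 = 6.
GR = (1 − 1/5) × 6² / 20 = 0.8 × 36 / 20 = 1.44 dB.
Output = -19 − 1.44 = -20.44 dBFS.

-20.44 dBFS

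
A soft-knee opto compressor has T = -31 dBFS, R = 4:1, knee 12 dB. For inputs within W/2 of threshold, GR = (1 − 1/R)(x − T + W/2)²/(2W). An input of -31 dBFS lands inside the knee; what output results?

-32.125 dBFS

x − T + W/2 = -31 − (-31) + 6 = 6.
GR = (1 − 1/4) × 6² / 24 = 0.75 × 36 / 24 = 1.125 dB.
Output = -31 − 1.125 = -32.125 dBFS.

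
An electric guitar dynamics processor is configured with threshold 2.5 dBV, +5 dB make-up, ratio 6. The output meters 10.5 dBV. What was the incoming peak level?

20.5 dBV

Remove make-up: 10.5 − 5 = 5.5 dBV.
The compressed level sits 5.5 − 2.5 = 3 dB over threshold.
Undo the ratio: input overshoot = 3 × 6 = 18 dB, giving input = 20.5 dBV.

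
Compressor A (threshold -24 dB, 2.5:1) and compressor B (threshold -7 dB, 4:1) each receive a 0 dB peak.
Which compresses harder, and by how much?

A, by 9.15 dB

A: overshoot 24 dB → output overshoot 9.6 dB → GR 14.4 dB.
B: overshoot 7 dB → output overshoot 1.75 dB → GR 5.25 dB.
A applies 9.15 dB more gain reduction.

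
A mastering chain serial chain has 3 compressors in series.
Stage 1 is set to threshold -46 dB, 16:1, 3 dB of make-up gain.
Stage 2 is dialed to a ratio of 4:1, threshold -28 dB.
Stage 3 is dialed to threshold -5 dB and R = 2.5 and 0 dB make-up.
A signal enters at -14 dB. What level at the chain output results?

Stage 1: -14 dB is 32 dB over -46 dB; at 16:1 that becomes 2 dB over, giving -44 dB; +3 dB make-up → -41 dB.
Stage 2: below threshold (-41 ≤ -28); passes unchanged; output -41 dB.
Stage 3: -41 dB ≤ -5 dB, so stage 3 doesn't engage; output -41 dB.

-41 dB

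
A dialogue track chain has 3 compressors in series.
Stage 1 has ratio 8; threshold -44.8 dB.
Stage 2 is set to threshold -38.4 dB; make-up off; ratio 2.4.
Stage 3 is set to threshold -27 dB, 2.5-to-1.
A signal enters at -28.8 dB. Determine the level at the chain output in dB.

Stage 1: overshoot 16 dB → 16/8 = 2 dB → -42.8 dB.
Stage 2: -42.8 dB is at or below the -38.4 dB threshold — no compression; output -42.8 dB.
Stage 3: -42.8 dB is at or below the -27 dB threshold — no compression; output -42.8 dB.

-42.8 dB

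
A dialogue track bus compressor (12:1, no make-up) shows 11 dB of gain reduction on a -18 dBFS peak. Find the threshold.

Input is 12 dB above T (since output overshoot × R = input overshoot: (-29 − T)·12 = -18 − T gives T = -30 dBFS).
Check: -30 + (-18 − (-30))/12 = -30 + 1 = -29 dBFS. ✓

-30 dBFS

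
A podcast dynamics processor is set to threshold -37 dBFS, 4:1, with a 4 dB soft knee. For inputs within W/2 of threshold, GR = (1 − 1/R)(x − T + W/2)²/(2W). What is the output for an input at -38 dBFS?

-38.09375 dBFS

x − T + W/2 = -38 − (-37) + 2 = 1.
GR = (1 − 1/4) × 1² / 8 = 0.75 × 1 / 8 = 0.09375 dB.
Output = -38 − 0.09375 = -38.09375 dBFS.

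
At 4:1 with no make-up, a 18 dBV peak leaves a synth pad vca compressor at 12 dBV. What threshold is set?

Input is 8 dB above T (since output overshoot × R = input overshoot: (12 − T)·4 = 18 − T gives T = 10 dBV).
Check: 10 + (18 − 10)/4 = 10 + 2 = 12 dBV. ✓

10 dBV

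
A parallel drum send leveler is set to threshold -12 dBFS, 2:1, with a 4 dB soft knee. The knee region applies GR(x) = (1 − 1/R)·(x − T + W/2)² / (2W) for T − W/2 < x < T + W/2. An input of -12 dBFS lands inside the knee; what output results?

x − T + W/2 = -12 − (-12) + 2 = 2.
GR = (1 − 1/2) × 2² / 8 = 0.5 × 4 / 8 = 0.25 dB.
Output = -12 − 0.25 = -12.25 dBFS.

-12.25 dBFS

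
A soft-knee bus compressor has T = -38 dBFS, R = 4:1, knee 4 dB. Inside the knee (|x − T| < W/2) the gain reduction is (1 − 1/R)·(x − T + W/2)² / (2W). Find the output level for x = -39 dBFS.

x − T + W/2 = -39 − (-38) + 2 = 1.
GR = (1 − 1/4) × 1² / 8 = 0.75 × 1 / 8 = 0.09375 dB.
Output = -39 − 0.09375 = -39.09375 dBFS.

-39.09375 dBFS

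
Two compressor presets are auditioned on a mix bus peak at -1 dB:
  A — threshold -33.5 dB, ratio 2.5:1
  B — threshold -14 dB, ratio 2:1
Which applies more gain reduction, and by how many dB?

A: 32.5 dB over, compressed to 13 dB over, so 19.5 dB of GR.
B: 13 dB over, compressed to 6.5 dB over, so 6.5 dB of GR.
A reduces 13 dB more.

A, by 13 dB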